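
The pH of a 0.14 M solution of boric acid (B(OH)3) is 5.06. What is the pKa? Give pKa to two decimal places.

[H+] = 10^(-5.06) = 8.71 × 10^-6 M
At equilibrium [HA] = 0.14 − 8.71 × 10^-6 = 1.40 × 10^-1 M
Ka = [H+][A-]/[HA] = (8.71 × 10^-6)² / 1.40 × 10^-1 = 5.42 × 10^-10
pKa = -log(5.42 × 10^-10) = 9.27

pKa = 9.27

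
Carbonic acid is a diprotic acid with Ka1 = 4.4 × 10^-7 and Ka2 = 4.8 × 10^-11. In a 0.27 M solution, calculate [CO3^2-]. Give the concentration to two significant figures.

4.8 × 10^-11 M

First ionization gives [H+] ≈ [HCO3-] = 3.45 × 10^-4 M.
Second step: Ka2 = [H+][CO3^2-]/[HCO3-] ≈ [CO3^2-] (since [H+] ≈ [HCO3-]).
So [CO3^2-] ≈ Ka2.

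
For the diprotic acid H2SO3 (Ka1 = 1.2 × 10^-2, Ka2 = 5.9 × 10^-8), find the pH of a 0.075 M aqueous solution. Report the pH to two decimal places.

Ka1 ≫ Ka2, so treat the first dissociation as the only significant source of H+.
Ka1 = x²/(0.075 − x) = 1.2 × 10^-2
Solving the quadratic: x = (−Ka1 + √(Ka1² + 4·Ka1·C₀))/2 = 2.46 × 10^-2 M
pH = −log(2.46 × 10^-2) = 1.61

pH = 1.61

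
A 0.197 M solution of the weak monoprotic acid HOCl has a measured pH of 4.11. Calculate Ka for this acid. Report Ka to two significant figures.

[H+] = 10^(-4.11) = 7.76 × 10^-5 M
At equilibrium [HA] = 0.197 − 7.76 × 10^-5 = 1.97 × 10^-1 M
Ka = [H+][A-]/[HA] = (7.76 × 10^-5)² / 1.97 × 10^-1 = 3.1 × 10^-8

Ka = 3.1 × 10^-8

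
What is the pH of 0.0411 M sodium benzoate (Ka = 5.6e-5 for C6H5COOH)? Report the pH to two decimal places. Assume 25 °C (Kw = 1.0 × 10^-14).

C6H5COO- is the conjugate base of the weak acid C6H5COOH.
Kb = Kw/Ka = 1.0×10^-14 / 5.6 × 10^-5 = 1.79 × 10^-10
Let x = [OH-] at equilibrium. Kb = x²/(0.0411 − x).
Assume x ≪ 0.0411: x ≈ √(1.79 × 10^-10 × 0.0411) = 2.71 × 10^-6 M
pOH = −log(2.71 × 10^-6) = 5.57; pH = 14.00 − 5.57 = 8.43

pH = 8.43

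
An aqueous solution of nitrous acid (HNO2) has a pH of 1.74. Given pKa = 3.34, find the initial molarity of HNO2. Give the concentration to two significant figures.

C₀ = 7.4 × 10^-1 M

[H+] = 10^(-1.74) = 1.82 × 10^-2 M = x
Ka = 10^(−3.34) = 4.57 × 10^-4
Ka = x²/(C₀ − x) ⇒ C₀ = x + x²/Ka
C₀ = 1.82 × 10^-2 + (1.82 × 10^-2)²/(4.57 × 10^-4) = 7.43 × 10^-1 M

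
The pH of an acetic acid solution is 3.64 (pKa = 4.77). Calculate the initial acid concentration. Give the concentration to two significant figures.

[H+] = 10^(-3.64) = 2.29 × 10^-4 M = x
Ka = 10^(−4.77) = 1.70 × 10^-5
Ka = x²/(C₀ − x) ⇒ C₀ = x + x²/Ka
C₀ = 2.29 × 10^-4 + (2.29 × 10^-4)²/(1.70 × 10^-5) = 3.31 × 10^-3 M

C₀ = 3.3 × 10^-3 M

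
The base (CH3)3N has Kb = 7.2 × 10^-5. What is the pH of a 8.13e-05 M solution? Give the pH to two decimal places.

(CH3)3N + H2O ⇌ (CH3)3NH+ + OH-
Kb = [OH-]²/(8.13e-05 − [OH-]) = 7.2 × 10^-5
[OH-] is not negligible relative to C₀; solve [OH-]² + 7.2e-05·[OH-] − 5.85e-09 = 0.
[OH-] = [−7.2e-05 + √(7.2e-05² + 2.34e-08)]/2 = 4.86 × 10^-5 M
pOH = −log(4.86 × 10^-5) = 4.31; pH = 14.00 − 4.31 = 9.69

pH = 9.69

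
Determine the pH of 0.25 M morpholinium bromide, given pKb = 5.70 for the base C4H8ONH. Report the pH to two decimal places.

C4H8ONH2+ is the conjugate acid of the weak base C4H8ONH.
Kb = 10^(−5.70) = 2.00 × 10^-6
Ka = Kw/Kb = 1.0×10^-14 / 2.00 × 10^-6 = 5.00 × 10^-9
From the ICE table, Ka = [H+]²/(0.25 − [H+]) = 5.00 × 10^-9.
Assume [H+] ≪ 0.25: [H+] ≈ √(5.00 × 10^-9 × 0.25) = 3.54 × 10^-5 M
([H+]/C₀ = 0.014% < 5%, so the approximation holds.)
pH = −log(3.54 × 10^-5) = 4.45

pH = 4.45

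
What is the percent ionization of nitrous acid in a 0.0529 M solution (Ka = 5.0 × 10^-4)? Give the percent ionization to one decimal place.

9.3%

HNO2 ⇌ NO2- + H+; let x = [H+] at equilibrium.
Solve x² + 0.0005x − 2.65e-05 = 0 → x = 4.90 × 10^-3 M
% ionization = x/C₀ × 100% = 4.90 × 10^-3/0.0529 × 100% = 9.3%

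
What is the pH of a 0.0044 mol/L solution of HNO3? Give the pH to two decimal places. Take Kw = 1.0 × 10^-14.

HNO3 is a strong acid and dissociates completely, so [H+] = 0.0044 M.
pH = -log(0.0044) = 2.36

pH = 2.36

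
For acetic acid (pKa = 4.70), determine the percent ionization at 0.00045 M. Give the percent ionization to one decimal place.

CH3COOH ⇌ CH3COO- + H+; let x = [H+] at equilibrium.
Ka = 10^(−4.70) = 2.00 × 10^-5
Ka = x²/(C₀ − x); solving the quadratic gives x = 8.54 × 10^-5 M.
% ionization = x/C₀ × 100% = 8.54 × 10^-5/0.00045 × 100% = 19.0%

19.0%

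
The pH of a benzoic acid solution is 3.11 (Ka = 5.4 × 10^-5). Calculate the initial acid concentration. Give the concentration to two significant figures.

C₀ = 1.2 × 10^-2 M

[H+] = 10^(-3.11) = 7.76 × 10^-4 M = x
Ka = x²/(C₀ − x) ⇒ C₀ = x + x²/Ka
C₀ = 7.76 × 10^-4 + (7.76 × 10^-4)²/(5.4 × 10^-5) = 1.19 × 10^-2 M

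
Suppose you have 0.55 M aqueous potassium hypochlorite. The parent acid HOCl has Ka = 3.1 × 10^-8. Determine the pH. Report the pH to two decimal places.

OCl- is the conjugate base of the weak acid HOCl.
Kb = Kw/Ka = 1.0×10^-14 / 3.1 × 10^-8 = 3.23 × 10^-7
Let x = [OH-] at equilibrium. Kb = x²/(0.55 − x).
Since Kb ≪ C₀, x ≈ √(Kb·C₀) = 4.21 × 10^-4 M.
pOH = 3.38, so pH = 14.00 − pOH = 10.62

pH = 10.62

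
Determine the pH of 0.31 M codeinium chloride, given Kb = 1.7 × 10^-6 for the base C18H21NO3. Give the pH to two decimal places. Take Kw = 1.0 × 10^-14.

C18H22NO3+ is the conjugate acid of the weak base C18H21NO3.
Ka = Kw/Kb = 1.0×10^-14 / 1.7 × 10^-6 = 5.88 × 10^-9
From the ICE table, Ka = [H+]²/(0.31 − [H+]) = 5.88 × 10^-9.
Assume [H+] ≪ 0.31: [H+] ≈ √(5.88 × 10^-9 × 0.31) = 4.27 × 10^-5 M
([H+]/C₀ = 0.014% < 5%, so the approximation holds.)
pH = −log[H+] = −log(4.27 × 10^-5) = 4.37

pH = 4.37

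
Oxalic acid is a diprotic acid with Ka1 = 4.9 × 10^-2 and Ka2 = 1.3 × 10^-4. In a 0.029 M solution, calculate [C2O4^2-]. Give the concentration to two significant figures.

1.3 × 10^-4 M

First ionization gives [H+] ≈ [HC2O4-] = 2.05 × 10^-2 M.
Second step: Ka2 = [H+][C2O4^2-]/[HC2O4-] ≈ [C2O4^2-] (since [H+] ≈ [HC2O4-]).
So [C2O4^2-] ≈ Ka2.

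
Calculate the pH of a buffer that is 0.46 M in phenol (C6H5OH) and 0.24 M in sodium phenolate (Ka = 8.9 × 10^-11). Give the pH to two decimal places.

pKa = −log(8.9 × 10^-11) = 10.051
Henderson–Hasselbalch: pH = pKa + log([C6H5O-]/[C6H5OH]) = 10.051 + log(0.24/0.46)
pH = 10.051 + (-0.283) = 9.77

pH = 9.77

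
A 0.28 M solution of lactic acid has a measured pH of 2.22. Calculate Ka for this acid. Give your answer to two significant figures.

Ka = 1.3 × 10^-4

[H+] = 10^(-2.22) = 6.03 × 10^-3 M
At equilibrium [HA] = 0.28 − 6.03 × 10^-3 = 2.74 × 10^-1 M
Ka = [H+][A-]/[HA] = (6.03 × 10^-3)² / 2.74 × 10^-1 = 1.3 × 10^-4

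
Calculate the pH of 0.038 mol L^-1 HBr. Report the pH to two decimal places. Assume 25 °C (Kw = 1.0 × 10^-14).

pH = 1.42

HBr is a strong acid and dissociates completely, so [H+] = 0.038 M.
pH = -log(0.038) = 1.42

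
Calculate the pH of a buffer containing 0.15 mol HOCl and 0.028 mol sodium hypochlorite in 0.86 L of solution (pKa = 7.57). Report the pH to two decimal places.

Henderson–Hasselbalch: pH = pKa + log([OCl-]/[HOCl]) = 7.57 + log(0.028/0.15)
pH = 7.57 + (-0.729) = 6.84

pH = 6.84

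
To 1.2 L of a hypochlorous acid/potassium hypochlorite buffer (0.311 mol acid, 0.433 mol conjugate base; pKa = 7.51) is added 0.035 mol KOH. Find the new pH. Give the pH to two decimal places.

pH = 7.74

After neutralization: n(HOCl) = 0.276 mol, n(OCl-) = 0.468 mol.
Henderson–Hasselbalch with mole ratio 0.468/0.276: pH = 7.51 + (+0.229)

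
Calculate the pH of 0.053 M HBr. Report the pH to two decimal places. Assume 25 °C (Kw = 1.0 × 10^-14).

HBr is a strong acid and dissociates completely, so [H+] = 0.053 M.
pH = -log(0.053) = 1.28

pH = 1.28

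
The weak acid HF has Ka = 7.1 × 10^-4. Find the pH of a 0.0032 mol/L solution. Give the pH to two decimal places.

HF ⇌ F- + H+
Ka = x²/(0.0032 − x) = 7.1 × 10^-4
x is not negligible relative to C₀; solve x² + 0.00071·x − 2.27e-06 = 0.
x = (−Ka + √(Ka² + 4·Ka·C₀))/2 = 1.19 × 10^-3 M
pH = −log(1.19 × 10^-3) = 2.92

pH = 2.92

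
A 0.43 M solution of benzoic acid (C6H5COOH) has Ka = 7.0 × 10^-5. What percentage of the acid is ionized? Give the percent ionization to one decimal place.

C6H5COOH ⇌ C6H5COO- + H+; let x = [H+] at equilibrium.
x ≈ √(Ka·C₀) = √(7.0 × 10^-5 × 0.43) = 5.49 × 10^-3 M
% ionization = x/C₀ × 100% = 5.49 × 10^-3/0.43 × 100% = 1.3%

1.3%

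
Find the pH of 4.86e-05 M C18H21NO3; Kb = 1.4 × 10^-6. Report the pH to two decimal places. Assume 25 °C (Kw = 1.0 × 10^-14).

pH = 8.88

C18H21NO3 + H2O ⇌ C18H22NO3+ + OH-
Kb = x²/(4.86e-05 − x) = 1.4 × 10^-6
The 5% rule fails; solving x² + Kb·x − Kb·C₀ = 0 exactly:
x = [−1.4e-06 + √(1.4e-06² + 2.72e-10)]/2 = 7.58 × 10^-6 M
pOH = 5.12, so pH = 14.00 − pOH = 8.88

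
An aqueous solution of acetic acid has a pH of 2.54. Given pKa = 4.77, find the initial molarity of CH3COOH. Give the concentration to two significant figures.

C₀ = 4.9 × 10^-1 M

[H+] = 10^(-2.54) = 2.88 × 10^-3 M = x
Ka = 10^(−4.77) = 1.70 × 10^-5
Ka = x²/(C₀ − x) ⇒ C₀ = x + x²/Ka
C₀ = 2.88 × 10^-3 + (2.88 × 10^-3)²/(1.70 × 10^-5) = 4.91 × 10^-1 M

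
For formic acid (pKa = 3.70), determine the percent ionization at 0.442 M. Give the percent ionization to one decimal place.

2.1%

HCOOH ⇌ HCOO- + H+; let x = [H+] at equilibrium.
Ka = 10^(−3.70) = 2.00 × 10^-4
x ≈ √(Ka·C₀) = √(2.00 × 10^-4 × 0.442) = 9.40 × 10^-3 M
Fraction ionized = 9.40 × 10^-3 / 0.442 = 0.0213 → 2.1%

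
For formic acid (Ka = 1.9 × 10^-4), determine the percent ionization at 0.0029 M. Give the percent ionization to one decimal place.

22.5%

HCOOH ⇌ HCOO- + H+; let x = [H+] at equilibrium.
Solve x² + 0.00019x − 5.51e-07 = 0 → x = 6.53 × 10^-4 M
Fraction ionized = 6.53 × 10^-4 / 0.0029 = 0.2252 → 22.5%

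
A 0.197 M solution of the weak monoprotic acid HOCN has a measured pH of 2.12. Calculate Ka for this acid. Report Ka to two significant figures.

[H+] = 10^(-2.12) = 7.59 × 10^-3 M
At equilibrium [HA] = 0.197 − 7.59 × 10^-3 = 1.89 × 10^-1 M
Ka = [H+][A-]/[HA] = (7.59 × 10^-3)² / 1.89 × 10^-1 = 3.0 × 10^-4

Ka = 3.0 × 10^-4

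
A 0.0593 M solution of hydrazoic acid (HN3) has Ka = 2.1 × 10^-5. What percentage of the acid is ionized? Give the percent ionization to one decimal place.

HN3 ⇌ N3- + H+; let x = [H+] at equilibrium.
x ≈ √(Ka·C₀) = √(2.1 × 10^-5 × 0.0593) = 1.12 × 10^-3 M
Fraction ionized = 1.12 × 10^-3 / 0.0593 = 0.0189 → 1.9%

1.9%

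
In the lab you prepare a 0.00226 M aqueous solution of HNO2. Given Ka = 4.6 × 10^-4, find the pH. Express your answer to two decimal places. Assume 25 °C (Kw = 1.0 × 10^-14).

pH = 3.09

HNO2 ⇌ NO2- + H+
From the ICE table, Ka = x²/(0.00226 − x) = 4.6 × 10^-4.
The 5% rule fails; solving x² + Ka·x − Ka·C₀ = 0 exactly:
x = (−Ka + √(Ka² + 4·Ka·C₀))/2 = 8.15 × 10^-4 M
pH = −log(8.15 × 10^-4) = 3.09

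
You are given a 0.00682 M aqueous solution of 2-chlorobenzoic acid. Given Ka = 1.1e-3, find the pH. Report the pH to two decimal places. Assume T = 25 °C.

pH = 2.65

ClC6H4COOH ⇌ ClC6H4COO- + H+
Ka = x²/(0.00682 − x) = 1.1 × 10^-3
The 5% rule fails; solving x² + Ka·x − Ka·C₀ = 0 exactly:
x = [−0.0011 + √(0.0011² + 3e-05)]/2 = 2.24 × 10^-3 M
pH = −log[H+] = −log(2.24 × 10^-3) = 2.65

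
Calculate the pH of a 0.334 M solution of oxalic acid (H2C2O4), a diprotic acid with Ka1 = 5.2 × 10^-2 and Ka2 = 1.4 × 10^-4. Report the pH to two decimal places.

Since Ka1 ≫ Ka2, the first ionization dominates [H+].
Ka1 = x²/(0.334 − x) = 5.2 × 10^-2
Solving the quadratic: x = (−Ka1 + √(Ka1² + 4·Ka1·C₀))/2 = 1.08 × 10^-1 M
pH = −log(1.08 × 10^-1) = 0.97

pH = 0.97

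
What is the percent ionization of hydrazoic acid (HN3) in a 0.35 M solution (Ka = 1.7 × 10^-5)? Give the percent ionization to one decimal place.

0.7%

HN3 ⇌ N3- + H+; let x = [H+] at equilibrium.
x ≈ √(Ka·C₀) = √(1.7 × 10^-5 × 0.35) = 2.44 × 10^-3 M
% ionization = x/C₀ × 100% = 2.44 × 10^-3/0.35 × 100% = 0.7%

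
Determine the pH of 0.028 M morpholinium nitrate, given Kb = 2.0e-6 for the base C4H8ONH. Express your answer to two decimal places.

C4H8ONH2+ is the conjugate acid of the weak base C4H8ONH.
Ka = Kw/Kb = 1.0×10^-14 / 2.0 × 10^-6 = 5.00 × 10^-9
Ka = x²/(0.028 − x) = 5.00 × 10^-9
Since Ka ≪ C₀, x ≈ √(Ka·C₀) = 1.18 × 10^-5 M.
(x/C₀ = 0.042% < 5%, so the approximation holds.)
pH = −log(1.18 × 10^-5) = 4.93

pH = 4.93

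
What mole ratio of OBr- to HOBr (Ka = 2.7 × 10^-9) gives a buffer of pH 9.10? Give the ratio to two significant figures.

pKa = -log(2.7 × 10^-9) = 8.569
pH = pKa + log(r) ⇒ log(r) = 9.10 − 8.569 = +0.531
r = [OBr-]/[HOBr] = 10^(+0.531) = 3.4

ratio = 3.4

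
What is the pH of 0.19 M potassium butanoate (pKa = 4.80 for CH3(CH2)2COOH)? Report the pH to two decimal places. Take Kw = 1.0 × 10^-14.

pH = 9.04

CH3(CH2)2COO- is the conjugate base of the weak acid CH3(CH2)2COOH.
Ka = 10^(−4.80) = 1.58 × 10^-5
Kb = Kw/Ka = 1.0×10^-14 / 1.58 × 10^-5 = 6.33 × 10^-10
From the ICE table, Kb = x²/(0.19 − x) = 6.33 × 10^-10.
Neglecting x in the denominator: x = √(6.33 × 10^-10 × 0.19) = 1.10 × 10^-5 M
pOH = 4.96, so pH = 14.00 − pOH = 9.04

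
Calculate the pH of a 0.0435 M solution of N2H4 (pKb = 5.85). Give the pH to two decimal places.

pH = 10.39

N2H4 + H2O ⇌ N2H5+ + OH-
Kb = 10^(−5.85) = 1.41 × 10^-6
Kb = x²/(0.0435 − x) = 1.41 × 10^-6
Assume x ≪ 0.0435: x ≈ √(1.41 × 10^-6 × 0.0435) = 2.48 × 10^-4 M
Check: 0.57% ionized — well under 5%, approximation valid.
pOH = 3.61, so pH = 14.00 − pOH = 10.39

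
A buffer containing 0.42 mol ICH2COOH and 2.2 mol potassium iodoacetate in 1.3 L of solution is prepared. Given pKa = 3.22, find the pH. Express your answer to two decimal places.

pH = 3.94

pH = pKa + log([A⁻]/[HA]) = 3.22 + log(2.2/0.42)
pH = 3.22 + (+0.719) = 3.94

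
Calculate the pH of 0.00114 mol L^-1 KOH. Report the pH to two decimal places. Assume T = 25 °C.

KOH is a strong base; [OH-] = 0.00114 M.
pOH = -log(0.00114) = 2.94
pH = 14.00 - 2.94 = 11.06

pH = 11.06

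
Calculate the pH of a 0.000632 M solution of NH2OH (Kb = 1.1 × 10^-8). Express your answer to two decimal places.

NH2OH + H2O ⇌ NH3OH+ + OH-
Let x = [OH-] at equilibrium. Kb = x²/(0.000632 − x).
Assume x ≪ 0.000632: x ≈ √(1.1 × 10^-8 × 0.000632) = 2.64 × 10^-6 M
Check: 0.42% ionized — well under 5%, approximation valid.
pOH = −log(2.64 × 10^-6) = 5.58; pH = 14.00 − 5.58 = 8.42

pH = 8.42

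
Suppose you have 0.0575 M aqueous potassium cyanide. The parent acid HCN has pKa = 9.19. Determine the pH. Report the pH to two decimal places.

pH = 10.97

CN- is the conjugate base of the weak acid HCN.
Ka = 10^(−9.19) = 6.46 × 10^-10
Kb = Kw/Ka = 1.0×10^-14 / 6.46 × 10^-10 = 1.55 × 10^-5
From the ICE table, Kb = [OH-]²/(0.0575 − [OH-]) = 1.55 × 10^-5.
Since Kb ≪ C₀, [OH-] ≈ √(Kb·C₀) = 9.44 × 10^-4 M.
Check: 1.6% ionized — well under 5%, approximation valid.
pOH = −log(9.44 × 10^-4) = 3.03; pH = 14.00 − 3.03 = 10.97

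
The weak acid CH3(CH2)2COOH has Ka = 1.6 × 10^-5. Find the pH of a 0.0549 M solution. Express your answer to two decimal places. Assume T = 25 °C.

pH = 3.03

CH3(CH2)2COOH ⇌ CH3(CH2)2COO- + H+
From the ICE table, Ka = [H+]²/(0.0549 − [H+]) = 1.6 × 10^-5.
Since Ka ≪ C₀, [H+] ≈ √(Ka·C₀) = 9.37 × 10^-4 M.
pH = −log[H+] = −log(9.37 × 10^-4) = 3.03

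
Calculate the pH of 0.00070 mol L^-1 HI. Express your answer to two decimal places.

HI is a strong acid and dissociates completely, so [H+] = 0.00070 M.
pH = -log(0.0007) = 3.15

pH = 3.15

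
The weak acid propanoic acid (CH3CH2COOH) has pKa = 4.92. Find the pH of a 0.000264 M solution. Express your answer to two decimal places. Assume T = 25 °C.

CH3CH2COOH ⇌ CH3CH2COO- + H+
Ka = 10^(−4.92) = 1.20 × 10^-5
From the ICE table, Ka = [H+]²/(0.000264 − [H+]) = 1.20 × 10^-5.
[H+] is not negligible relative to C₀; solve [H+]² + 1.2e-05·[H+] − 3.17e-09 = 0.
[H+] = [−1.2e-05 + √(1.2e-05² + 1.27e-08)]/2 = 5.06 × 10^-5 M
pH = −log[H+] = −log(5.06 × 10^-5) = 4.30

pH = 4.30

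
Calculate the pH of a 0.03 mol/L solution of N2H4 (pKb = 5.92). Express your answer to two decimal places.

N2H4 + H2O ⇌ N2H5+ + OH-
Kb = 10^(−5.92) = 1.20 × 10^-6
From the ICE table, Kb = x²/(0.03 − x) = 1.20 × 10^-6.
Neglecting x in the denominator: x = √(1.20 × 10^-6 × 0.03) = 1.90 × 10^-4 M
Check: 0.63% ionized — well under 5%, approximation valid.
pOH = −log(1.90 × 10^-4) = 3.72; pH = 14.00 − 3.72 = 10.28

pH = 10.28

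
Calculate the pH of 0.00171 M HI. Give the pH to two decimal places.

HI is a strong acid and dissociates completely, so [H+] = 0.00171 M.
pH = -log(0.00171) = 2.77

pH = 2.77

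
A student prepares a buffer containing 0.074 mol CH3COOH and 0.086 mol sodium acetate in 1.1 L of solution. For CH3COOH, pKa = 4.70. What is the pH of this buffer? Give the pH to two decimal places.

pH = 4.77

Henderson–Hasselbalch: pH = pKa + log([CH3COO-]/[CH3COOH]) = 4.70 + log(0.086/0.074)
pH = 4.70 + (+0.065) = 4.77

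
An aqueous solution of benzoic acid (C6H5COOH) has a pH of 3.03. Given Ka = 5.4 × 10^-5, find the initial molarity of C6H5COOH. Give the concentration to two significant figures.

C₀ = 1.7 × 10^-2 M

[H+] = 10^(-3.03) = 9.33 × 10^-4 M = x
Ka = x²/(C₀ − x) ⇒ C₀ = x + x²/Ka
C₀ = 9.33 × 10^-4 + (9.33 × 10^-4)²/(5.4 × 10^-5) = 1.71 × 10^-2 M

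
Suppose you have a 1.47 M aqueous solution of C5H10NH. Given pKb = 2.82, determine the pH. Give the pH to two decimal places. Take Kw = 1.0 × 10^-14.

C5H10NH + H2O ⇌ C5H10NH2+ + OH-
Kb = 10^(−2.82) = 1.51 × 10^-3
Let x = [OH-] at equilibrium. Kb = x²/(1.47 − x).
Since Kb ≪ C₀, x ≈ √(Kb·C₀) = 4.71 × 10^-2 M.
pOH = −log(4.71 × 10^-2) = 1.33; pH = 14.00 − 1.33 = 12.67

pH = 12.67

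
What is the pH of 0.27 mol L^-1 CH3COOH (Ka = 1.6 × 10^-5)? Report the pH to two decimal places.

CH3COOH ⇌ CH3COO- + H+
Ka = x²/(0.27 − x) = 1.6 × 10^-5
Since Ka ≪ C₀, x ≈ √(Ka·C₀) = 2.08 × 10^-3 M.
(x/C₀ = 0.77% < 5%, so the approximation holds.)
pH = −log[H+] = −log(2.08 × 10^-3) = 2.68

pH = 2.68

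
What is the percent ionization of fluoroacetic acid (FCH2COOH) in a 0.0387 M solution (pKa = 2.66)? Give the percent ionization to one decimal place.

FCH2COOH ⇌ FCH2COO- + H+; let x = [H+] at equilibrium.
Ka = 10^(−2.66) = 2.19 × 10^-3
Solve x² + 0.00219x − 8.48e-05 = 0 → x = 8.18 × 10^-3 M
% ionization = x/C₀ × 100% = 8.18 × 10^-3/0.0387 × 100% = 21.1%

21.1%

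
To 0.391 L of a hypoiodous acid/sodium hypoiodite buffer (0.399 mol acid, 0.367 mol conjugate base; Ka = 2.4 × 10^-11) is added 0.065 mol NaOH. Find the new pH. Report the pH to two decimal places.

pH = 10.73

After neutralization: n(HOI) = 0.334 mol, n(OI-) = 0.432 mol.
pKa = −log(2.4 × 10^-11) = 10.620
pH = pKa + log([A⁻]/[HA]) = 10.620 + log(0.432/0.334) = 10.620 +0.112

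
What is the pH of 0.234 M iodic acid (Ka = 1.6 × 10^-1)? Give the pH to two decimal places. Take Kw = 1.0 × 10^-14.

pH = 0.89

HIO3 ⇌ IO3- + H+
From the ICE table, Ka = [H+]²/(0.234 − [H+]) = 1.6 × 10^-1.
The 5% rule fails; solving [H+]² + Ka·[H+] − Ka·C₀ = 0 exactly:
[H+] = (−Ka + √(Ka² + 4·Ka·C₀))/2 = 1.29 × 10^-1 M
pH = −log[H+] = −log(1.29 × 10^-1) = 0.89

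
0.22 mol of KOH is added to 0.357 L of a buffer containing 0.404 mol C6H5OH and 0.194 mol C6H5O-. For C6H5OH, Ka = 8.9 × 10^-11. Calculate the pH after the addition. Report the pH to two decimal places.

OH- converts C6H5OH to C6H5O-: C6H5OH → 0.184 mol, C6H5O- → 0.414 mol.
pKa = −log(8.9 × 10^-11) = 10.051
Henderson–Hasselbalch with mole ratio 0.414/0.184: pH = 10.051 + (+0.352)

pH = 10.40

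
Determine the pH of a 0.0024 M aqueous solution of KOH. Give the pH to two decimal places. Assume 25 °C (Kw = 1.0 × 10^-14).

KOH is a strong base; [OH-] = 0.0024 M.
pOH = -log(0.0024) = 2.62
pH = 14.00 - 2.62 = 11.38

pH = 11.38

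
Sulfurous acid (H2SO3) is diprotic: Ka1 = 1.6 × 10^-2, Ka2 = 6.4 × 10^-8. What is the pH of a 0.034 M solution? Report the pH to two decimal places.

pH = 1.78

Since Ka1 ≫ Ka2, the first ionization dominates [H+].
Ka1 = x²/(0.034 − x) = 1.6 × 10^-2
Solving the quadratic: x = (−Ka1 + √(Ka1² + 4·Ka1·C₀))/2 = 1.67 × 10^-2 M
pH = −log(1.67 × 10^-2) = 1.78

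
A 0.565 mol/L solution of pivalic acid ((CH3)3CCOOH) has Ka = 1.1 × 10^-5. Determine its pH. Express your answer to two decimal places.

pH = 2.60

(CH3)3CCOOH ⇌ (CH3)3CCOO- + H+
Ka = [H+]²/(0.565 − [H+]) = 1.1 × 10^-5
Assume [H+] ≪ 0.565: [H+] ≈ √(1.1 × 10^-5 × 0.565) = 2.49 × 10^-3 M
pH = −log[H+] = −log(2.49 × 10^-3) = 2.60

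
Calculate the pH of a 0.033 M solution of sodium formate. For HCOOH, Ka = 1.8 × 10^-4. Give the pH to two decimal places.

pH = 8.13

HCOO- is the conjugate base of the weak acid HCOOH.
Kb = Kw/Ka = 1.0×10^-14 / 1.8 × 10^-4 = 5.56 × 10^-11
Kb = x²/(0.033 − x) = 5.56 × 10^-11
Assume x ≪ 0.033: x ≈ √(5.56 × 10^-11 × 0.033) = 1.35 × 10^-6 M
Check: 0.0041% ionized — well under 5%, approximation valid.
pOH = 5.87, so pH = 14.00 − pOH = 8.13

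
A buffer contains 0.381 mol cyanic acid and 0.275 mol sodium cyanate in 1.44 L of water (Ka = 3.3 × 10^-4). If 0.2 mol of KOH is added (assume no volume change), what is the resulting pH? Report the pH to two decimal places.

pH = 3.90

OH- converts HOCN to OCN-: HOCN → 0.181 mol, OCN- → 0.475 mol.
pKa = −log(3.3 × 10^-4) = 3.481
pH = pKa + log([A⁻]/[HA]) = 3.481 + log(0.475/0.181) = 3.481 +0.419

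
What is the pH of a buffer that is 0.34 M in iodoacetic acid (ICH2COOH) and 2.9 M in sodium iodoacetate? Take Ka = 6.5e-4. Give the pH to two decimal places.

pH = 4.12

pKa = −log(6.5 × 10^-4) = 3.187
Using pH = pKa + log([base]/[acid]) with [base]/[acid] = 2.9/0.34:
pH = 3.187 + (+0.931) = 4.12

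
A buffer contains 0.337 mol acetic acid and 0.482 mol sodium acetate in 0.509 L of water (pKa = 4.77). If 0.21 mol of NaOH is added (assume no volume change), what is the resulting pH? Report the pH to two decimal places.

OH- converts CH3COOH to CH3COO-: CH3COOH → 0.127 mol, CH3COO- → 0.692 mol.
Henderson–Hasselbalch with mole ratio 0.692/0.127: pH = 4.77 + (+0.736)

pH = 5.51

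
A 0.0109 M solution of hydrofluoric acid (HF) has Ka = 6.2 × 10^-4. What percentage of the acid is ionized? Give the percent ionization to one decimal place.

HF ⇌ F- + H+; let x = [H+] at equilibrium.
Ka = x²/(C₀ − x); solving the quadratic gives x = 2.31 × 10^-3 M.
% ionization = x/C₀ × 100% = 2.31 × 10^-3/0.0109 × 100% = 21.2%

21.2%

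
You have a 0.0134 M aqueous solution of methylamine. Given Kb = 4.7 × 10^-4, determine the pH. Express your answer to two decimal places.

CH3NH2 + H2O ⇌ CH3NH3+ + OH-
From the ICE table, Kb = x²/(0.0134 − x) = 4.7 × 10^-4.
Here C₀/Kb ≈ 28.5, so the small-x approximation fails. Use the quadratic:
x = (−Kb + √(Kb² + 4·Kb·C₀))/2 = 2.29 × 10^-3 M
pOH = 2.64, so pH = 14.00 − pOH = 11.36

pH = 11.36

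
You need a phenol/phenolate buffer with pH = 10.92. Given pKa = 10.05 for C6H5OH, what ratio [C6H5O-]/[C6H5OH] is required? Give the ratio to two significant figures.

pH = pKa + log(r) ⇒ log(r) = 10.92 − 10.05 = +0.87
r = [C6H5O-]/[C6H5OH] = 10^(+0.87) = 7.41

ratio = 7.4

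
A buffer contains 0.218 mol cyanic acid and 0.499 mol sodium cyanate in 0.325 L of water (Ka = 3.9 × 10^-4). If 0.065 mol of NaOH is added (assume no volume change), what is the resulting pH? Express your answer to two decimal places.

pH = 3.98

After neutralization: n(HOCN) = 0.153 mol, n(OCN-) = 0.564 mol.
pKa = −log(3.9 × 10^-4) = 3.409
pH = pKa + log(n_OCN-/n_HOCN) = 3.409 + log(0.564/0.153) = 3.409 + (+0.567)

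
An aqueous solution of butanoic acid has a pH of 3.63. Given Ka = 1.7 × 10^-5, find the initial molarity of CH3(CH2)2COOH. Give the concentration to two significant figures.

[H+] = 10^(-3.63) = 2.34 × 10^-4 M = x
Ka = x²/(C₀ − x) ⇒ C₀ = x + x²/Ka
C₀ = 2.34 × 10^-4 + (2.34 × 10^-4)²/(1.7 × 10^-5) = 3.45 × 10^-3 M

C₀ = 3.5 × 10^-3 M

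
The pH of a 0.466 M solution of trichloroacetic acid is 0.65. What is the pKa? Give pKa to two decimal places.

pKa = 0.68

[H+] = 10^(-0.65) = 2.24 × 10^-1 M
At equilibrium [HA] = 0.466 − 2.24 × 10^-1 = 2.42 × 10^-1 M
Ka = [H+][A-]/[HA] = (2.24 × 10^-1)² / 2.42 × 10^-1 = 2.07 × 10^-1
pKa = -log(2.07 × 10^-1) = 0.68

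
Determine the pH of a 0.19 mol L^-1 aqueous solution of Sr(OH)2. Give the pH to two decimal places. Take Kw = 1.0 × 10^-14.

pH = 13.58

Sr(OH)2 is a strong base (each formula unit releases 2 OH-); [OH-] = 0.38 M.
pOH = -log(0.38) = 0.42
pH = 14.00 - 0.42 = 13.58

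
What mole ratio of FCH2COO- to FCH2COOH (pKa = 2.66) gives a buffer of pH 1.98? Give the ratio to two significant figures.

pH = pKa + log(r) ⇒ log(r) = 1.98 − 2.66 = -0.68
r = [FCH2COO-]/[FCH2COOH] = 10^(-0.68) = 0.209

ratio = 0.21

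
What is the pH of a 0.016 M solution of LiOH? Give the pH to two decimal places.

LiOH is a strong base; [OH-] = 0.016 M.
pOH = -log(0.016) = 1.80
pH = 14.00 - 1.80 = 12.20

pH = 12.20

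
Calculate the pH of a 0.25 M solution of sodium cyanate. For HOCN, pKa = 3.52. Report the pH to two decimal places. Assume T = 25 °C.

pH = 8.46

OCN- is the conjugate base of the weak acid HOCN.
Ka = 10^(−3.52) = 3.02 × 10^-4
Kb = Kw/Ka = 1.0×10^-14 / 3.02 × 10^-4 = 3.31 × 10^-11
Kb = x²/(0.25 − x) = 3.31 × 10^-11
Neglecting x in the denominator: x = √(3.31 × 10^-11 × 0.25) = 2.88 × 10^-6 M
Check: 0.0012% ionized — well under 5%, approximation valid.
pOH = 5.54, so pH = 14.00 − pOH = 8.46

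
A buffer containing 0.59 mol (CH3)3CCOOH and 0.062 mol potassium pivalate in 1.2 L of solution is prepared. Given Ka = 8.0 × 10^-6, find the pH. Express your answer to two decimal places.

pKa = −log(8.0 × 10^-6) = 5.097
Using pH = pKa + log([base]/[acid]) with [base]/[acid] = 0.062/0.59:
pH = 5.097 + (-0.978) = 4.12

pH = 4.12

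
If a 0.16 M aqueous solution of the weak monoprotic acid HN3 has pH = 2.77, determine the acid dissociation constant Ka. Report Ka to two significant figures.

Ka = 1.8 × 10^-5

[H+] = 10^(-2.77) = 1.70 × 10^-3 M
At equilibrium [HA] = 0.16 − 1.70 × 10^-3 = 1.58 × 10^-1 M
Ka = [H+][A-]/[HA] = (1.70 × 10^-3)² / 1.58 × 10^-1 = 1.8 × 10^-5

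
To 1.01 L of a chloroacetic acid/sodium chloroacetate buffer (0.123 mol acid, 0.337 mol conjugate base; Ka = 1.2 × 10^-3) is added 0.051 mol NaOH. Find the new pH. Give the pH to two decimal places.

OH- converts ClCH2COOH to ClCH2COO-: ClCH2COOH → 0.072 mol, ClCH2COO- → 0.388 mol.
pKa = −log(1.2 × 10^-3) = 2.921
pH = pKa + log(n_ClCH2COO-/n_ClCH2COOH) = 2.921 + log(0.388/0.072) = 2.921 + (+0.731)

pH = 3.65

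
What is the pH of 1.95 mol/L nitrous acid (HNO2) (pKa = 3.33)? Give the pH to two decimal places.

pH = 1.52

HNO2 ⇌ NO2- + H+
Ka = 10^(−3.33) = 4.68 × 10^-4
From the ICE table, Ka = x²/(1.95 − x) = 4.68 × 10^-4.
Neglecting x in the denominator: x = √(4.68 × 10^-4 × 1.95) = 3.02 × 10^-2 M
(x/C₀ = 1.5% < 5%, so the approximation holds.)
pH = −log[H+] = −log(3.02 × 10^-2) = 1.52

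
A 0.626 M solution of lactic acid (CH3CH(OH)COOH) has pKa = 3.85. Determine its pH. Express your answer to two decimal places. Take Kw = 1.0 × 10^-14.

CH3CH(OH)COOH ⇌ CH3CH(OH)COO- + H+
Ka = 10^(−3.85) = 1.41 × 10^-4
Ka = [H+]²/(0.626 − [H+]) = 1.41 × 10^-4
Neglecting [H+] in the denominator: [H+] = √(1.41 × 10^-4 × 0.626) = 9.39 × 10^-3 M
pH = −log(9.39 × 10^-3) = 2.03

pH = 2.03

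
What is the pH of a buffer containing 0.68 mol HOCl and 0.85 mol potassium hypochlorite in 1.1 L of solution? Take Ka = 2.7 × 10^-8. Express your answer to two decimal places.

pH = 7.67

pKa = −log(2.7 × 10^-8) = 7.569
Using pH = pKa + log([base]/[acid]) with [base]/[acid] = 0.85/0.68:
pH = 7.569 + (+0.097) = 7.67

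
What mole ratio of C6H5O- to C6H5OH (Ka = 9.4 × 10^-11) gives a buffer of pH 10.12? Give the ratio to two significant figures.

pKa = -log(9.4 × 10^-11) = 10.027
pH = pKa + log(r) ⇒ log(r) = 10.12 − 10.027 = +0.093
r = [C6H5O-]/[C6H5OH] = 10^(+0.093) = 1.24

ratio = 1.2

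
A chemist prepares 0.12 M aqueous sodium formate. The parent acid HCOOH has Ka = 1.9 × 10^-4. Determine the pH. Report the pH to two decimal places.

HCOO- is the conjugate base of the weak acid HCOOH.
Kb = Kw/Ka = 1.0×10^-14 / 1.9 × 10^-4 = 5.26 × 10^-11
From the ICE table, Kb = [OH-]²/(0.12 − [OH-]) = 5.26 × 10^-11.
Neglecting [OH-] in the denominator: [OH-] = √(5.26 × 10^-11 × 0.12) = 2.51 × 10^-6 M
([OH-]/C₀ = 0.0021% < 5%, so the approximation holds.)
pOH = −log(2.51 × 10^-6) = 5.60; pH = 14.00 − 5.60 = 8.40

pH = 8.40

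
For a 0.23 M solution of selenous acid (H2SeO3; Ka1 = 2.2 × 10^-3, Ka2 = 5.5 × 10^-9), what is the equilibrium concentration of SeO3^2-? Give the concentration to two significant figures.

First ionization gives [H+] ≈ [HSeO3-] = 2.14 × 10^-2 M.
Second step: Ka2 = [H+][SeO3^2-]/[HSeO3-] ≈ [SeO3^2-] (since [H+] ≈ [HSeO3-]).
So [SeO3^2-] ≈ Ka2.

5.5 × 10^-9 M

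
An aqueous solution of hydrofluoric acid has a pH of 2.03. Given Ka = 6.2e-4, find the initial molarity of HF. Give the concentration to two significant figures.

C₀ = 1.5 × 10^-1 M

[H+] = 10^(-2.03) = 9.33 × 10^-3 M = x
Ka = x²/(C₀ − x) ⇒ C₀ = x + x²/Ka
C₀ = 9.33 × 10^-3 + (9.33 × 10^-3)²/(6.2 × 10^-4) = 1.50 × 10^-1 M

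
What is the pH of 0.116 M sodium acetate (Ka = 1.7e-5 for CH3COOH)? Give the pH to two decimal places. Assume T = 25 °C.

CH3COO- is the conjugate base of the weak acid CH3COOH.
Kb = Kw/Ka = 1.0×10^-14 / 1.7 × 10^-5 = 5.88 × 10^-10
From the ICE table, Kb = [OH-]²/(0.116 − [OH-]) = 5.88 × 10^-10.
Neglecting [OH-] in the denominator: [OH-] = √(5.88 × 10^-10 × 0.116) = 8.26 × 10^-6 M
Check: 0.0071% ionized — well under 5%, approximation valid.
pOH = −log(8.26 × 10^-6) = 5.08; pH = 14.00 − 5.08 = 8.92

pH = 8.92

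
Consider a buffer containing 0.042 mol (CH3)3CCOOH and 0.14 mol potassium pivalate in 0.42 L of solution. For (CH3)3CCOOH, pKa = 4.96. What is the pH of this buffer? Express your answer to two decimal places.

pH = 5.48

pH = pKa + log([A⁻]/[HA]) = 4.96 + log(0.14/0.042)
pH = 4.96 + (+0.523) = 5.48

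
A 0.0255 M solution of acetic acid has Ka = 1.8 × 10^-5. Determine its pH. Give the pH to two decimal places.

pH = 3.17

CH3COOH ⇌ CH3COO- + H+
From the ICE table, Ka = [H+]²/(0.0255 − [H+]) = 1.8 × 10^-5.
Since Ka ≪ C₀, [H+] ≈ √(Ka·C₀) = 6.77 × 10^-4 M.
pH = −log(6.77 × 10^-4) = 3.17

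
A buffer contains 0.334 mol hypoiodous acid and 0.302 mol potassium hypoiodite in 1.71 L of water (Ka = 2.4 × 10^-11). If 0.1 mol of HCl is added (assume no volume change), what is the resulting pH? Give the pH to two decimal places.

pH = 10.29

After neutralization: n(HOI) = 0.434 mol, n(OI-) = 0.202 mol.
pKa = −log(2.4 × 10^-11) = 10.620
pH = pKa + log(n_OI-/n_HOI) = 10.620 + log(0.202/0.434) = 10.620 + (-0.332)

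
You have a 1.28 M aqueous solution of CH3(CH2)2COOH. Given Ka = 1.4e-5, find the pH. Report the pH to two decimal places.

CH3(CH2)2COOH ⇌ CH3(CH2)2COO- + H+
Ka = [H+]²/(1.28 − [H+]) = 1.4 × 10^-5
Assume [H+] ≪ 1.28: [H+] ≈ √(1.4 × 10^-5 × 1.28) = 4.23 × 10^-3 M
pH = −log[H+] = −log(4.23 × 10^-3) = 2.37

pH = 2.37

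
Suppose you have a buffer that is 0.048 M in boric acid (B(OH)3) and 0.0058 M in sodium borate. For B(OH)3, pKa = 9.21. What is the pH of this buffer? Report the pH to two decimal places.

Henderson–Hasselbalch: pH = pKa + log([B(OH)4-]/[B(OH)3]) = 9.21 + log(0.0058/0.048)
pH = 9.21 + (-0.918) = 8.29

pH = 8.29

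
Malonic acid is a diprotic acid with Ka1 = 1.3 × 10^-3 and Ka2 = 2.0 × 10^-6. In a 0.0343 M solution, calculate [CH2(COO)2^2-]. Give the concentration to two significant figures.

First ionization gives [H+] ≈ [CH2(COOH)COO-] = 6.06 × 10^-3 M.
Second step: Ka2 = [H+][CH2(COO)2^2-]/[CH2(COOH)COO-] ≈ [CH2(COO)2^2-] (since [H+] ≈ [CH2(COOH)COO-]).
So [CH2(COO)2^2-] ≈ Ka2.

2.0 × 10^-6 M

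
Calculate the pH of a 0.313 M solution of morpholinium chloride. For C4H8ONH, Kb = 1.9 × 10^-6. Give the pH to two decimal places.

pH = 4.39

C4H8ONH2+ is the conjugate acid of the weak base C4H8ONH.
Ka = Kw/Kb = 1.0×10^-14 / 1.9 × 10^-6 = 5.26 × 10^-9
Ka = x²/(0.313 − x) = 5.26 × 10^-9
Assume x ≪ 0.313: x ≈ √(5.26 × 10^-9 × 0.313) = 4.06 × 10^-5 M
(x/C₀ = 0.013% < 5%, so the approximation holds.)
pH = −log(4.06 × 10^-5) = 4.39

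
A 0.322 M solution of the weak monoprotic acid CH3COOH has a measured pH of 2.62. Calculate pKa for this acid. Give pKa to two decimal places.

[H+] = 10^(-2.62) = 2.40 × 10^-3 M
At equilibrium [HA] = 0.322 − 2.40 × 10^-3 = 3.20 × 10^-1 M
Ka = [H+][A-]/[HA] = (2.40 × 10^-3)² / 3.20 × 10^-1 = 1.80 × 10^-5
pKa = -log(1.80 × 10^-5) = 4.74

pKa = 4.74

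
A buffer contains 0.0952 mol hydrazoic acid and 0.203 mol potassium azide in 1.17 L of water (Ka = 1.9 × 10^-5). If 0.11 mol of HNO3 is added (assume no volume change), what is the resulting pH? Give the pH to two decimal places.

pH = 4.38

After neutralization: n(HN3) = 0.205 mol, n(N3-) = 0.093 mol.
pKa = −log(1.9 × 10^-5) = 4.721
pH = pKa + log([A⁻]/[HA]) = 4.721 + log(0.093/0.205) = 4.721 -0.343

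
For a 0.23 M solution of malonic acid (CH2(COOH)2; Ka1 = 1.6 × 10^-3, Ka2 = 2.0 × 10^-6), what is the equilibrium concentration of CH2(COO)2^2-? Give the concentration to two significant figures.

First ionization gives [H+] ≈ [CH2(COOH)COO-] = 1.84 × 10^-2 M.
Second step: Ka2 = [H+][CH2(COO)2^2-]/[CH2(COOH)COO-] ≈ [CH2(COO)2^2-] (since [H+] ≈ [CH2(COOH)COO-]).
So [CH2(COO)2^2-] ≈ Ka2.

2.0 × 10^-6 M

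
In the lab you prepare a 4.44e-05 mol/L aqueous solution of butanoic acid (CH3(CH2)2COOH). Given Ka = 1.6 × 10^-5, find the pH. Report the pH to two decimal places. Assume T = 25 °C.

CH3(CH2)2COOH ⇌ CH3(CH2)2COO- + H+
From the ICE table, Ka = [H+]²/(4.44e-05 − [H+]) = 1.6 × 10^-5.
Here C₀/Ka ≈ 2.78, so the small-[H+] approximation fails. Use the quadratic:
[H+] = (−Ka + √(Ka² + 4·Ka·C₀))/2 = 1.98 × 10^-5 M
pH = −log(1.98 × 10^-5) = 4.70

pH = 4.70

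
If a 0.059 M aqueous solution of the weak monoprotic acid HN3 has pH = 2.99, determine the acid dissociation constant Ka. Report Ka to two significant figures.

Ka = 1.8 × 10^-5

[H+] = 10^(-2.99) = 1.02 × 10^-3 M
At equilibrium [HA] = 0.059 − 1.02 × 10^-3 = 5.80 × 10^-2 M
Ka = [H+][A-]/[HA] = (1.02 × 10^-3)² / 5.80 × 10^-2 = 1.8 × 10^-5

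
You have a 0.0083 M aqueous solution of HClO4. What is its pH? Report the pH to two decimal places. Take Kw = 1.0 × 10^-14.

pH = 2.08

HClO4 is a strong acid and dissociates completely, so [H+] = 0.0083 M.
pH = -log(0.0083) = 2.08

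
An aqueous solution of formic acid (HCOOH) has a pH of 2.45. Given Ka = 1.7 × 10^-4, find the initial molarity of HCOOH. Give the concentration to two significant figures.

[H+] = 10^(-2.45) = 3.55 × 10^-3 M = x
Ka = x²/(C₀ − x) ⇒ C₀ = x + x²/Ka
C₀ = 3.55 × 10^-3 + (3.55 × 10^-3)²/(1.7 × 10^-4) = 7.77 × 10^-2 M

C₀ = 7.8 × 10^-2 M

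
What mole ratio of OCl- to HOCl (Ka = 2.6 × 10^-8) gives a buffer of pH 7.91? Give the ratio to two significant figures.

ratio = 2.1

pKa = -log(2.6 × 10^-8) = 7.585
pH = pKa + log(r) ⇒ log(r) = 7.91 − 7.585 = +0.325
r = [OCl-]/[HOCl] = 10^(+0.325) = 2.11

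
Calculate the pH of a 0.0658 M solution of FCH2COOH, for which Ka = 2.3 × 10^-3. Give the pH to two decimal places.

pH = 1.95

FCH2COOH ⇌ FCH2COO- + H+
Ka = x²/(0.0658 − x) = 2.3 × 10^-3
The 5% rule fails; solving x² + Ka·x − Ka·C₀ = 0 exactly:
x = [−0.0023 + √(0.0023² + 0.000605)]/2 = 1.12 × 10^-2 M
pH = −log[H+] = −log(1.12 × 10^-2) = 1.95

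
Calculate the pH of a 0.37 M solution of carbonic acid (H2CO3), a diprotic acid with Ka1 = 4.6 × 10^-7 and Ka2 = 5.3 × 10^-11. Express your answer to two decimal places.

pH = 3.38

Ka1 ≫ Ka2, so treat the first dissociation as the only significant source of H+.
Ka1 = x²/(0.37 − x) = 4.6 × 10^-7
x ≈ √(4.6 × 10^-7 × 0.37) = 4.13 × 10^-4 M
pH = −log(4.13 × 10^-4) = 3.38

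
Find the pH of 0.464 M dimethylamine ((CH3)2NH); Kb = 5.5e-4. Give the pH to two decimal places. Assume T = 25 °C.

pH = 12.20

(CH3)2NH + H2O ⇌ (CH3)2NH2+ + OH-
From the ICE table, Kb = x²/(0.464 − x) = 5.5 × 10^-4.
Assume x ≪ 0.464: x ≈ √(5.5 × 10^-4 × 0.464) = 1.60 × 10^-2 M
(x/C₀ = 3.4% < 5%, so the approximation holds.)
pOH = 1.80, so pH = 14.00 − pOH = 12.20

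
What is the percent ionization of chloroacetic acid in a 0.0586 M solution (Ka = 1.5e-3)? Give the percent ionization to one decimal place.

14.8%

ClCH2COOH ⇌ ClCH2COO- + H+; let x = [H+] at equilibrium.
Ka = x²/(C₀ − x); solving the quadratic gives x = 8.66 × 10^-3 M.
% ionization = x/C₀ × 100% = 8.66 × 10^-3/0.0586 × 100% = 14.8%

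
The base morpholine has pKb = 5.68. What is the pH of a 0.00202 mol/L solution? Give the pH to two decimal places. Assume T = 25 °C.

pH = 9.81

C4H8ONH + H2O ⇌ C4H8ONH2+ + OH-
Kb = 10^(−5.68) = 2.09 × 10^-6
From the ICE table, Kb = [OH-]²/(0.00202 − [OH-]) = 2.09 × 10^-6.
Since Kb ≪ C₀, [OH-] ≈ √(Kb·C₀) = 6.50 × 10^-5 M.
([OH-]/C₀ = 3.2% < 5%, so the approximation holds.)
pOH = −log(6.50 × 10^-5) = 4.19; pH = 14.00 − 4.19 = 9.81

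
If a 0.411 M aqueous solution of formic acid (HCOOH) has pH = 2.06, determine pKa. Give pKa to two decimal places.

[H+] = 10^(-2.06) = 8.71 × 10^-3 M
At equilibrium [HA] = 0.411 − 8.71 × 10^-3 = 4.02 × 10^-1 M
Ka = [H+][A-]/[HA] = (8.71 × 10^-3)² / 4.02 × 10^-1 = 1.89 × 10^-4
pKa = -log(1.89 × 10^-4) = 3.72

pKa = 3.72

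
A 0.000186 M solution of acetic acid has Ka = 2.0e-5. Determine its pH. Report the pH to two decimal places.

CH3COOH ⇌ CH3COO- + H+
Ka = [H+]²/(0.000186 − [H+]) = 2.0 × 10^-5
[H+] is not negligible relative to C₀; solve [H+]² + 2e-05·[H+] − 3.72e-09 = 0.
[H+] = (−Ka + √(Ka² + 4·Ka·C₀))/2 = 5.18 × 10^-5 M
pH = −log[H+] = −log(5.18 × 10^-5) = 4.29

pH = 4.29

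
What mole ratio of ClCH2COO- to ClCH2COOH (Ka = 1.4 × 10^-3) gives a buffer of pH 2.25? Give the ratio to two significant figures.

ratio = 0.25

pKa = -log(1.4 × 10^-3) = 2.854
pH = pKa + log(r) ⇒ log(r) = 2.25 − 2.854 = -0.604
r = [ClCH2COO-]/[ClCH2COOH] = 10^(-0.604) = 0.249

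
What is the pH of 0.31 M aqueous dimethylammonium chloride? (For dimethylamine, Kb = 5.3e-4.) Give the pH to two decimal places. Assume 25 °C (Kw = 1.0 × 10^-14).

pH = 5.62

(CH3)2NH2+ is the conjugate acid of the weak base (CH3)2NH.
Ka = Kw/Kb = 1.0×10^-14 / 5.3 × 10^-4 = 1.89 × 10^-11
Ka = [H+]²/(0.31 − [H+]) = 1.89 × 10^-11
Assume [H+] ≪ 0.31: [H+] ≈ √(1.89 × 10^-11 × 0.31) = 2.42 × 10^-6 M
([H+]/C₀ = 0.00078% < 5%, so the approximation holds.)
pH = −log[H+] = −log(2.42 × 10^-6) = 5.62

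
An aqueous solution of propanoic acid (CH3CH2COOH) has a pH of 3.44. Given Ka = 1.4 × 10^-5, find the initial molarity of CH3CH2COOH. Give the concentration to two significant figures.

[H+] = 10^(-3.44) = 3.63 × 10^-4 M = x
Ka = x²/(C₀ − x) ⇒ C₀ = x + x²/Ka
C₀ = 3.63 × 10^-4 + (3.63 × 10^-4)²/(1.4 × 10^-5) = 9.78 × 10^-3 M

C₀ = 9.8 × 10^-3 M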